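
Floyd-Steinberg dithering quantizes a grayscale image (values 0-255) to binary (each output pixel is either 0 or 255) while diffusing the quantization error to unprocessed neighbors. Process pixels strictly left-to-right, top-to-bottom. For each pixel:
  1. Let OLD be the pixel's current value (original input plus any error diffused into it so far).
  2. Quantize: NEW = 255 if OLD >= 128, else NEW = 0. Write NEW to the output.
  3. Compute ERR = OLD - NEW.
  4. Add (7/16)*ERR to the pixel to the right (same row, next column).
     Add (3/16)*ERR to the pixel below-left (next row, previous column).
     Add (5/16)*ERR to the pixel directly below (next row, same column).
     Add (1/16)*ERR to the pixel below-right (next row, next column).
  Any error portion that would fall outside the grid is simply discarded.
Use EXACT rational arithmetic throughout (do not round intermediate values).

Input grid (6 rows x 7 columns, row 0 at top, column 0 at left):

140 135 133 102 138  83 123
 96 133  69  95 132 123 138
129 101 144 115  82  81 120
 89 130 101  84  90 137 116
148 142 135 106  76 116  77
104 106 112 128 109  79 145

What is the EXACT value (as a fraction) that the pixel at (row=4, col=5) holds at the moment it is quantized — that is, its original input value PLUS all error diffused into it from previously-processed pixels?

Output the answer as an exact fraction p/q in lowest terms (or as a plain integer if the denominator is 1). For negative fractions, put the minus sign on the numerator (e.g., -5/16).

Answer: 196221418716423929/1125899906842624

Derivation:
(0,0): OLD=140 → NEW=255, ERR=-115
(0,1): OLD=1355/16 → NEW=0, ERR=1355/16
(0,2): OLD=43533/256 → NEW=255, ERR=-21747/256
(0,3): OLD=265563/4096 → NEW=0, ERR=265563/4096
(0,4): OLD=10902909/65536 → NEW=255, ERR=-5808771/65536
(0,5): OLD=46370411/1048576 → NEW=0, ERR=46370411/1048576
(0,6): OLD=2388190445/16777216 → NEW=255, ERR=-1889999635/16777216
(1,0): OLD=19441/256 → NEW=0, ERR=19441/256
(1,1): OLD=347287/2048 → NEW=255, ERR=-174953/2048
(1,2): OLD=1476451/65536 → NEW=0, ERR=1476451/65536
(1,3): OLD=27050343/262144 → NEW=0, ERR=27050343/262144
(1,4): OLD=2714395797/16777216 → NEW=255, ERR=-1563794283/16777216
(1,5): OLD=9311794853/134217728 → NEW=0, ERR=9311794853/134217728
(1,6): OLD=291870734603/2147483648 → NEW=255, ERR=-255737595637/2147483648
(2,0): OLD=4479853/32768 → NEW=255, ERR=-3875987/32768
(2,1): OLD=33056127/1048576 → NEW=0, ERR=33056127/1048576
(2,2): OLD=3000456253/16777216 → NEW=255, ERR=-1277733827/16777216
(2,3): OLD=13134319509/134217728 → NEW=0, ERR=13134319509/134217728
(2,4): OLD=123633642277/1073741824 → NEW=0, ERR=123633642277/1073741824
(2,5): OLD=4291574932791/34359738368 → NEW=0, ERR=4291574932791/34359738368
(2,6): OLD=77936534027505/549755813888 → NEW=255, ERR=-62251198513935/549755813888
(3,0): OLD=972182685/16777216 → NEW=0, ERR=972182685/16777216
(3,1): OLD=19264335705/134217728 → NEW=255, ERR=-14961184935/134217728
(3,2): OLD=52346171803/1073741824 → NEW=0, ERR=52346171803/1073741824
(3,3): OLD=656007739085/4294967296 → NEW=255, ERR=-439208921395/4294967296
(3,4): OLD=60900817008797/549755813888 → NEW=0, ERR=60900817008797/549755813888
(3,5): OLD=925621643515687/4398046511104 → NEW=255, ERR=-195880216815833/4398046511104
(3,6): OLD=4850886457738041/70368744177664 → NEW=0, ERR=4850886457738041/70368744177664
(4,0): OLD=311831332499/2147483648 → NEW=255, ERR=-235776997741/2147483648
(4,1): OLD=2470265483767/34359738368 → NEW=0, ERR=2470265483767/34359738368
(4,2): OLD=85513203292889/549755813888 → NEW=255, ERR=-54674529248551/549755813888
(4,3): OLD=239037068455459/4398046511104 → NEW=0, ERR=239037068455459/4398046511104
(4,4): OLD=4209963065543289/35184372088832 → NEW=0, ERR=4209963065543289/35184372088832
(4,5): OLD=196221418716423929/1125899906842624 → NEW=255, ERR=-90883057528445191/1125899906842624
Target (4,5): original=116, with diffused error = 196221418716423929/1125899906842624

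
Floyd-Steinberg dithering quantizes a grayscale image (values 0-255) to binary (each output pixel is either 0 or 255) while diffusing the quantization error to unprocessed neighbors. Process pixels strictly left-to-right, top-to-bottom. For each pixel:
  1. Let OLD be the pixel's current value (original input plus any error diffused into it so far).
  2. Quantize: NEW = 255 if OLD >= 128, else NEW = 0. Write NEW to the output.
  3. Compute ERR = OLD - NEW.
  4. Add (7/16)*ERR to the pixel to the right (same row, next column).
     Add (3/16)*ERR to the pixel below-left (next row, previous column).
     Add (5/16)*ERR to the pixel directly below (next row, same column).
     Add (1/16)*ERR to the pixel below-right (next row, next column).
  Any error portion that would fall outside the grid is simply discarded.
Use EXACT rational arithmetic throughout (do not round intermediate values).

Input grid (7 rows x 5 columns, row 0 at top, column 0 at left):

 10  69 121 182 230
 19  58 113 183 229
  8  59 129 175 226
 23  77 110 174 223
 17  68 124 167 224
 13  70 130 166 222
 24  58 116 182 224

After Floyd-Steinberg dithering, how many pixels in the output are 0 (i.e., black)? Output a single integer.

(0,0): OLD=10 → NEW=0, ERR=10
(0,1): OLD=587/8 → NEW=0, ERR=587/8
(0,2): OLD=19597/128 → NEW=255, ERR=-13043/128
(0,3): OLD=281435/2048 → NEW=255, ERR=-240805/2048
(0,4): OLD=5851005/32768 → NEW=255, ERR=-2504835/32768
(1,0): OLD=4593/128 → NEW=0, ERR=4593/128
(1,1): OLD=80023/1024 → NEW=0, ERR=80023/1024
(1,2): OLD=3207523/32768 → NEW=0, ERR=3207523/32768
(1,3): OLD=22069863/131072 → NEW=255, ERR=-11353497/131072
(1,4): OLD=335265109/2097152 → NEW=255, ERR=-199508651/2097152
(2,0): OLD=554861/16384 → NEW=0, ERR=554861/16384
(2,1): OLD=62303103/524288 → NEW=0, ERR=62303103/524288
(2,2): OLD=1679583805/8388608 → NEW=255, ERR=-459511235/8388608
(2,3): OLD=15065426791/134217728 → NEW=0, ERR=15065426791/134217728
(2,4): OLD=515320542737/2147483648 → NEW=255, ERR=-32287787503/2147483648
(3,0): OLD=468625053/8388608 → NEW=0, ERR=468625053/8388608
(3,1): OLD=8752471897/67108864 → NEW=255, ERR=-8360288423/67108864
(3,2): OLD=143564139299/2147483648 → NEW=0, ERR=143564139299/2147483648
(3,3): OLD=996784919467/4294967296 → NEW=255, ERR=-98431741013/4294967296
(3,4): OLD=14794636907319/68719476736 → NEW=255, ERR=-2728829660361/68719476736
(4,0): OLD=11917747859/1073741824 → NEW=0, ERR=11917747859/1073741824
(4,1): OLD=1716324962835/34359738368 → NEW=0, ERR=1716324962835/34359738368
(4,2): OLD=85026297348989/549755813888 → NEW=255, ERR=-55161435192451/549755813888
(4,3): OLD=991081681925139/8796093022208 → NEW=0, ERR=991081681925139/8796093022208
(4,4): OLD=36514729976843781/140737488355328 → NEW=255, ERR=626670446235141/140737488355328
(5,0): OLD=14202640126489/549755813888 → NEW=0, ERR=14202640126489/549755813888
(5,1): OLD=346534285396619/4398046511104 → NEW=0, ERR=346534285396619/4398046511104
(5,2): OLD=22147062902610403/140737488355328 → NEW=255, ERR=-13740996627998237/140737488355328
(5,3): OLD=86164252789803149/562949953421312 → NEW=255, ERR=-57387985332631411/562949953421312
(5,4): OLD=1673844973791992063/9007199254740992 → NEW=255, ERR=-622990836166960897/9007199254740992
(6,0): OLD=3296558321513353/70368744177664 → NEW=0, ERR=3296558321513353/70368744177664
(6,1): OLD=194614577346776839/2251799813685248 → NEW=0, ERR=194614577346776839/2251799813685248
(6,2): OLD=3931132495518891197/36028797018963968 → NEW=0, ERR=3931132495518891197/36028797018963968
(6,3): OLD=103076043910642182239/576460752303423488 → NEW=255, ERR=-43921447926730807201/576460752303423488
(6,4): OLD=1500462836214312078681/9223372036854775808 → NEW=255, ERR=-851497033183655752359/9223372036854775808
Output grid:
  Row 0: ..###  (2 black, running=2)
  Row 1: ...##  (3 black, running=5)
  Row 2: ..#.#  (3 black, running=8)
  Row 3: .#.##  (2 black, running=10)
  Row 4: ..#.#  (3 black, running=13)
  Row 5: ..###  (2 black, running=15)
  Row 6: ...##  (3 black, running=18)

Answer: 18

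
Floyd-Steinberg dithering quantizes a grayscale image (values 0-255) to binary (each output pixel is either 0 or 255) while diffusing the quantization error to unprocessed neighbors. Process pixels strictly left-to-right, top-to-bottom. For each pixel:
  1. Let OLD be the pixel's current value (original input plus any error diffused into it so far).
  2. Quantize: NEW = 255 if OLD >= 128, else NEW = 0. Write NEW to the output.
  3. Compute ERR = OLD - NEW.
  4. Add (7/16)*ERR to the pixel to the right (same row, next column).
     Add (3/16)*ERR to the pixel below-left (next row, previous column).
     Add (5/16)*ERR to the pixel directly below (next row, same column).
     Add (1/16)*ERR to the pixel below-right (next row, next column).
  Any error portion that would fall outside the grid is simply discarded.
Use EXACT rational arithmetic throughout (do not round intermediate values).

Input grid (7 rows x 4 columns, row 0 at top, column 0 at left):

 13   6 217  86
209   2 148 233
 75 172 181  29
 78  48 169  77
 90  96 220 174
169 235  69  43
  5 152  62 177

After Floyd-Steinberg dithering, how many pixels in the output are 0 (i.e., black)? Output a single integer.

(0,0): OLD=13 → NEW=0, ERR=13
(0,1): OLD=187/16 → NEW=0, ERR=187/16
(0,2): OLD=56861/256 → NEW=255, ERR=-8419/256
(0,3): OLD=293323/4096 → NEW=0, ERR=293323/4096
(1,0): OLD=55105/256 → NEW=255, ERR=-10175/256
(1,1): OLD=-35001/2048 → NEW=0, ERR=-35001/2048
(1,2): OLD=9463635/65536 → NEW=255, ERR=-7248045/65536
(1,3): OLD=214892469/1048576 → NEW=255, ERR=-52494411/1048576
(2,0): OLD=1945597/32768 → NEW=0, ERR=1945597/32768
(2,1): OLD=177644335/1048576 → NEW=255, ERR=-89742545/1048576
(2,2): OLD=206653867/2097152 → NEW=0, ERR=206653867/2097152
(2,3): OLD=1662774047/33554432 → NEW=0, ERR=1662774047/33554432
(3,0): OLD=1350690733/16777216 → NEW=0, ERR=1350690733/16777216
(3,1): OLD=21116171891/268435456 → NEW=0, ERR=21116171891/268435456
(3,2): OLD=1022853636749/4294967296 → NEW=255, ERR=-72363023731/4294967296
(3,3): OLD=6272261052251/68719476736 → NEW=0, ERR=6272261052251/68719476736
(4,0): OLD=557950830953/4294967296 → NEW=255, ERR=-537265829527/4294967296
(4,1): OLD=2327095233851/34359738368 → NEW=0, ERR=2327095233851/34359738368
(4,2): OLD=292905372647003/1099511627776 → NEW=255, ERR=12529907564123/1099511627776
(4,3): OLD=3632005674782189/17592186044416 → NEW=255, ERR=-854001766543891/17592186044416
(5,0): OLD=78399385067545/549755813888 → NEW=255, ERR=-61788347473895/549755813888
(5,1): OLD=3541511763552847/17592186044416 → NEW=255, ERR=-944495677773233/17592186044416
(5,2): OLD=388817616057891/8796093022208 → NEW=0, ERR=388817616057891/8796093022208
(5,3): OLD=13477340311675195/281474976710656 → NEW=0, ERR=13477340311675195/281474976710656
(6,0): OLD=-11312247745589619/281474976710656 → NEW=0, ERR=-11312247745589619/281474976710656
(6,1): OLD=535492612154252715/4503599627370496 → NEW=0, ERR=535492612154252715/4503599627370496
(6,2): OLD=9616513653989963709/72057594037927936 → NEW=255, ERR=-8758172825681659971/72057594037927936
(6,3): OLD=163196086045330787627/1152921504606846976 → NEW=255, ERR=-130798897629415191253/1152921504606846976
Output grid:
  Row 0: ..#.  (3 black, running=3)
  Row 1: #.##  (1 black, running=4)
  Row 2: .#..  (3 black, running=7)
  Row 3: ..#.  (3 black, running=10)
  Row 4: #.##  (1 black, running=11)
  Row 5: ##..  (2 black, running=13)
  Row 6: ..##  (2 black, running=15)

Answer: 15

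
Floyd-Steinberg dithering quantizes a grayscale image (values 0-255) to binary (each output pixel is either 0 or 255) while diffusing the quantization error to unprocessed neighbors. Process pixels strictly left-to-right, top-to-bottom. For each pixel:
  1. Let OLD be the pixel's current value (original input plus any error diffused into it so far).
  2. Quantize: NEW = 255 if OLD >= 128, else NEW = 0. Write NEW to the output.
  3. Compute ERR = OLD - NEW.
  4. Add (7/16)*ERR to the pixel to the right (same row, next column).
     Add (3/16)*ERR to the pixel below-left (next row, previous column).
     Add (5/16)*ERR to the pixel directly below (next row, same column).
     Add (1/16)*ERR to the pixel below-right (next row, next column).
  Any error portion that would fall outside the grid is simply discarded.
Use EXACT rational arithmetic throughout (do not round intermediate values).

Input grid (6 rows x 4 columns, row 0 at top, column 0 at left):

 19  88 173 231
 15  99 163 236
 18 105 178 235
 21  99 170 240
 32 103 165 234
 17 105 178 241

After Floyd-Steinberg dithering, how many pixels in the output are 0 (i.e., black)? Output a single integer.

Answer: 11

Derivation:
(0,0): OLD=19 → NEW=0, ERR=19
(0,1): OLD=1541/16 → NEW=0, ERR=1541/16
(0,2): OLD=55075/256 → NEW=255, ERR=-10205/256
(0,3): OLD=874741/4096 → NEW=255, ERR=-169739/4096
(1,0): OLD=9983/256 → NEW=0, ERR=9983/256
(1,1): OLD=286457/2048 → NEW=255, ERR=-235783/2048
(1,2): OLD=6450285/65536 → NEW=0, ERR=6450285/65536
(1,3): OLD=276424331/1048576 → NEW=255, ERR=9037451/1048576
(2,0): OLD=281795/32768 → NEW=0, ERR=281795/32768
(2,1): OLD=98226833/1048576 → NEW=0, ERR=98226833/1048576
(2,2): OLD=512043317/2097152 → NEW=255, ERR=-22730443/2097152
(2,3): OLD=8022962049/33554432 → NEW=255, ERR=-533418111/33554432
(3,0): OLD=692089235/16777216 → NEW=0, ERR=692089235/16777216
(3,1): OLD=38876629837/268435456 → NEW=255, ERR=-29574411443/268435456
(3,2): OLD=520920111283/4294967296 → NEW=0, ERR=520920111283/4294967296
(3,3): OLD=19751175657317/68719476736 → NEW=255, ERR=2227709089637/68719476736
(4,0): OLD=104082857943/4294967296 → NEW=0, ERR=104082857943/4294967296
(4,1): OLD=3590334185989/34359738368 → NEW=0, ERR=3590334185989/34359738368
(4,2): OLD=272469784029029/1099511627776 → NEW=255, ERR=-7905681053851/1099511627776
(4,3): OLD=4372804042675795/17592186044416 → NEW=255, ERR=-113203398650285/17592186044416
(5,0): OLD=24280165711783/549755813888 → NEW=0, ERR=24280165711783/549755813888
(5,1): OLD=2764483492858737/17592186044416 → NEW=255, ERR=-1721523948467343/17592186044416
(5,2): OLD=1216189519943525/8796093022208 → NEW=255, ERR=-1026814200719515/8796093022208
(5,3): OLD=52767562687081845/281474976710656 → NEW=255, ERR=-19008556374135435/281474976710656
Output grid:
  Row 0: ..##  (2 black, running=2)
  Row 1: .#.#  (2 black, running=4)
  Row 2: ..##  (2 black, running=6)
  Row 3: .#.#  (2 black, running=8)
  Row 4: ..##  (2 black, running=10)
  Row 5: .###  (1 black, running=11)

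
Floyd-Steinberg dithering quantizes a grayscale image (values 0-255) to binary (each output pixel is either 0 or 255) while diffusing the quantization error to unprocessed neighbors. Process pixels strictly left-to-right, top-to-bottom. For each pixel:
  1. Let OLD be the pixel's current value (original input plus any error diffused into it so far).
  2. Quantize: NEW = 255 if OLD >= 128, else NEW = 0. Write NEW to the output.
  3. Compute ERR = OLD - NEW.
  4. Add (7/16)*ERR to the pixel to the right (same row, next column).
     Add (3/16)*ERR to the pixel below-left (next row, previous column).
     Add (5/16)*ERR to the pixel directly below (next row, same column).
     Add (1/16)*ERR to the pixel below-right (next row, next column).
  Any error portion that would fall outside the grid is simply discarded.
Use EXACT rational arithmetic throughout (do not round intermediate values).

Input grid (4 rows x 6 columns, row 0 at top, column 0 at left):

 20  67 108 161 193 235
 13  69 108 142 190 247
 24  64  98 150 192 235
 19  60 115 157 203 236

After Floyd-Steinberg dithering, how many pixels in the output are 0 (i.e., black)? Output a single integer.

Answer: 11

Derivation:
(0,0): OLD=20 → NEW=0, ERR=20
(0,1): OLD=303/4 → NEW=0, ERR=303/4
(0,2): OLD=9033/64 → NEW=255, ERR=-7287/64
(0,3): OLD=113855/1024 → NEW=0, ERR=113855/1024
(0,4): OLD=3959097/16384 → NEW=255, ERR=-218823/16384
(0,5): OLD=60072079/262144 → NEW=255, ERR=-6774641/262144
(1,0): OLD=2141/64 → NEW=0, ERR=2141/64
(1,1): OLD=44651/512 → NEW=0, ERR=44651/512
(1,2): OLD=2230759/16384 → NEW=255, ERR=-1947161/16384
(1,3): OLD=7545195/65536 → NEW=0, ERR=7545195/65536
(1,4): OLD=999500337/4194304 → NEW=255, ERR=-70047183/4194304
(1,5): OLD=15487569159/67108864 → NEW=255, ERR=-1625191161/67108864
(2,0): OLD=416201/8192 → NEW=0, ERR=416201/8192
(2,1): OLD=24454803/262144 → NEW=0, ERR=24454803/262144
(2,2): OLD=539856185/4194304 → NEW=255, ERR=-529691335/4194304
(2,3): OLD=4032168945/33554432 → NEW=0, ERR=4032168945/33554432
(2,4): OLD=259855726995/1073741824 → NEW=255, ERR=-13948438125/1073741824
(2,5): OLD=3791682819637/17179869184 → NEW=255, ERR=-589183822283/17179869184
(3,0): OLD=219648345/4194304 → NEW=0, ERR=219648345/4194304
(3,1): OLD=3072237701/33554432 → NEW=0, ERR=3072237701/33554432
(3,2): OLD=38642443503/268435456 → NEW=255, ERR=-29808597777/268435456
(3,3): OLD=2330299459197/17179869184 → NEW=255, ERR=-2050567182723/17179869184
(3,4): OLD=20313644406781/137438953472 → NEW=255, ERR=-14733288728579/137438953472
(3,5): OLD=390483714238899/2199023255552 → NEW=255, ERR=-170267215926861/2199023255552
Output grid:
  Row 0: ..#.##  (3 black, running=3)
  Row 1: ..#.##  (3 black, running=6)
  Row 2: ..#.##  (3 black, running=9)
  Row 3: ..####  (2 black, running=11)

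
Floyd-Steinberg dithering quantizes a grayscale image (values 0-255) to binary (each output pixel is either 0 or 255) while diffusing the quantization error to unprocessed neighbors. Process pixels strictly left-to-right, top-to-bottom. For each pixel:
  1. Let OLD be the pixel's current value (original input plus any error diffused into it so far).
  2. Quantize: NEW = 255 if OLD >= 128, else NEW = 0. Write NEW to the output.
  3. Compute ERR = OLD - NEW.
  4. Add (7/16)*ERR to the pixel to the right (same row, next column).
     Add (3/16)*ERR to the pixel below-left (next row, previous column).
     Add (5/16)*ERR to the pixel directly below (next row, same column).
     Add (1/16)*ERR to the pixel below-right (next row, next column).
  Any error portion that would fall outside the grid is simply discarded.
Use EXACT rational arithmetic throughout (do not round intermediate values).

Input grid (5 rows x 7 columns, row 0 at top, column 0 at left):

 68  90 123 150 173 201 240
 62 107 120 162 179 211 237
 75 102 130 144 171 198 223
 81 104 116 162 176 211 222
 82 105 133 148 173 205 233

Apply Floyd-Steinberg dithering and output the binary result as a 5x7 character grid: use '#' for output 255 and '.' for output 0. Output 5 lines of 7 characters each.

(0,0): OLD=68 → NEW=0, ERR=68
(0,1): OLD=479/4 → NEW=0, ERR=479/4
(0,2): OLD=11225/64 → NEW=255, ERR=-5095/64
(0,3): OLD=117935/1024 → NEW=0, ERR=117935/1024
(0,4): OLD=3659977/16384 → NEW=255, ERR=-517943/16384
(0,5): OLD=49065343/262144 → NEW=255, ERR=-17781377/262144
(0,6): OLD=882163321/4194304 → NEW=255, ERR=-187384199/4194304
(1,0): OLD=6765/64 → NEW=0, ERR=6765/64
(1,1): OLD=92155/512 → NEW=255, ERR=-38405/512
(1,2): OLD=1497239/16384 → NEW=0, ERR=1497239/16384
(1,3): OLD=14881163/65536 → NEW=255, ERR=-1830517/65536
(1,4): OLD=634937729/4194304 → NEW=255, ERR=-434609791/4194304
(1,5): OLD=4500222801/33554432 → NEW=255, ERR=-4056157359/33554432
(1,6): OLD=89073920415/536870912 → NEW=255, ERR=-47828162145/536870912
(2,0): OLD=769785/8192 → NEW=0, ERR=769785/8192
(2,1): OLD=37594435/262144 → NEW=255, ERR=-29252285/262144
(2,2): OLD=418643081/4194304 → NEW=0, ERR=418643081/4194304
(2,3): OLD=5543938177/33554432 → NEW=255, ERR=-3012441983/33554432
(2,4): OLD=20113871825/268435456 → NEW=0, ERR=20113871825/268435456
(2,5): OLD=1458794126363/8589934592 → NEW=255, ERR=-731639194597/8589934592
(2,6): OLD=20662783006573/137438953472 → NEW=255, ERR=-14384150128787/137438953472
(3,0): OLD=375147369/4194304 → NEW=0, ERR=375147369/4194304
(3,1): OLD=4457614901/33554432 → NEW=255, ERR=-4098765259/33554432
(3,2): OLD=18774886895/268435456 → NEW=0, ERR=18774886895/268435456
(3,3): OLD=198461500889/1073741824 → NEW=255, ERR=-75342664231/1073741824
(3,4): OLD=20222183374697/137438953472 → NEW=255, ERR=-14824749760663/137438953472
(3,5): OLD=134417687508555/1099511627776 → NEW=0, ERR=134417687508555/1099511627776
(3,6): OLD=4177373292360341/17592186044416 → NEW=255, ERR=-308634148965739/17592186044416
(4,0): OLD=46733013767/536870912 → NEW=0, ERR=46733013767/536870912
(4,1): OLD=1061841192411/8589934592 → NEW=0, ERR=1061841192411/8589934592
(4,2): OLD=25858743214005/137438953472 → NEW=255, ERR=-9188189921355/137438953472
(4,3): OLD=89028650036311/1099511627776 → NEW=0, ERR=89028650036311/1099511627776
(4,4): OLD=1699880459932373/8796093022208 → NEW=255, ERR=-543123260730667/8796093022208
(4,5): OLD=58028589159877461/281474976710656 → NEW=255, ERR=-13747529901339819/281474976710656
(4,6): OLD=962826199952877795/4503599627370496 → NEW=255, ERR=-185591705026598685/4503599627370496
Row 0: ..#.###
Row 1: .#.####
Row 2: .#.#.##
Row 3: .#.##.#
Row 4: ..#.###

Answer: ..#.###
.#.####
.#.#.##
.#.##.#
..#.###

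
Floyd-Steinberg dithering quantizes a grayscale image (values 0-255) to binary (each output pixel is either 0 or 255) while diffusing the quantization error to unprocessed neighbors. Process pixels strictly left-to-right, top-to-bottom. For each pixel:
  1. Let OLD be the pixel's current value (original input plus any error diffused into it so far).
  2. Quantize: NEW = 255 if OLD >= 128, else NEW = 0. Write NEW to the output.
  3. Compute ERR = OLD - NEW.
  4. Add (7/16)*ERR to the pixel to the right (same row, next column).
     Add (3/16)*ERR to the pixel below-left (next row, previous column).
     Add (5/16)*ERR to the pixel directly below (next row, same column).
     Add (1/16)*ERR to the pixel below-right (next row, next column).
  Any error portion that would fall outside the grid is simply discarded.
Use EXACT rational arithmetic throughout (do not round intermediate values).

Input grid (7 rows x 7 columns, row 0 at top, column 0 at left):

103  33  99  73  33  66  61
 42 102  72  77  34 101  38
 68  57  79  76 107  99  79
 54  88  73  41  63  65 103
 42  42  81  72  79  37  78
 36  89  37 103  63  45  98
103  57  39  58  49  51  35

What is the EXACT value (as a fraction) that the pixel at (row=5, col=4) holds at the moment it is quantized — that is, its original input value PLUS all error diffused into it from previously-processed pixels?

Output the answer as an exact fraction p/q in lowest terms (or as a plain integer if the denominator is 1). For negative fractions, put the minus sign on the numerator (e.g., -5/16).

(0,0): OLD=103 → NEW=0, ERR=103
(0,1): OLD=1249/16 → NEW=0, ERR=1249/16
(0,2): OLD=34087/256 → NEW=255, ERR=-31193/256
(0,3): OLD=80657/4096 → NEW=0, ERR=80657/4096
(0,4): OLD=2727287/65536 → NEW=0, ERR=2727287/65536
(0,5): OLD=88297025/1048576 → NEW=0, ERR=88297025/1048576
(0,6): OLD=1641489351/16777216 → NEW=0, ERR=1641489351/16777216
(1,0): OLD=22739/256 → NEW=0, ERR=22739/256
(1,1): OLD=304837/2048 → NEW=255, ERR=-217403/2048
(1,2): OLD=-258775/65536 → NEW=0, ERR=-258775/65536
(1,3): OLD=21394485/262144 → NEW=0, ERR=21394485/262144
(1,4): OLD=1673193151/16777216 → NEW=0, ERR=1673193151/16777216
(1,5): OLD=25755374319/134217728 → NEW=255, ERR=-8470146321/134217728
(1,6): OLD=99274947617/2147483648 → NEW=0, ERR=99274947617/2147483648
(2,0): OLD=2485575/32768 → NEW=0, ERR=2485575/32768
(2,1): OLD=64827261/1048576 → NEW=0, ERR=64827261/1048576
(2,2): OLD=1903912375/16777216 → NEW=0, ERR=1903912375/16777216
(2,3): OLD=22764024767/134217728 → NEW=255, ERR=-11461495873/134217728
(2,4): OLD=101010771311/1073741824 → NEW=0, ERR=101010771311/1073741824
(2,5): OLD=4650146757285/34359738368 → NEW=255, ERR=-4111586526555/34359738368
(2,6): OLD=20423241962451/549755813888 → NEW=0, ERR=20423241962451/549755813888
(3,0): OLD=1498143447/16777216 → NEW=0, ERR=1498143447/16777216
(3,1): OLD=23139928331/134217728 → NEW=255, ERR=-11085592309/134217728
(3,2): OLD=64618528465/1073741824 → NEW=0, ERR=64618528465/1073741824
(3,3): OLD=280781801703/4294967296 → NEW=0, ERR=280781801703/4294967296
(3,4): OLD=51251218056919/549755813888 → NEW=0, ERR=51251218056919/549755813888
(3,5): OLD=357282445758069/4398046511104 → NEW=0, ERR=357282445758069/4398046511104
(3,6): OLD=10039604373704875/70368744177664 → NEW=255, ERR=-7904425391599445/70368744177664
(4,0): OLD=116863274169/2147483648 → NEW=0, ERR=116863274169/2147483648
(4,1): OLD=1953778077925/34359738368 → NEW=0, ERR=1953778077925/34359738368
(4,2): OLD=72446483634571/549755813888 → NEW=255, ERR=-67741248906869/549755813888
(4,3): OLD=262834324542825/4398046511104 → NEW=0, ERR=262834324542825/4398046511104
(4,4): OLD=5404193843165035/35184372088832 → NEW=255, ERR=-3567821039487125/35184372088832
(4,5): OLD=3138277397490155/1125899906842624 → NEW=0, ERR=3138277397490155/1125899906842624
(4,6): OLD=886201300308135901/18014398509481984 → NEW=0, ERR=886201300308135901/18014398509481984
(5,0): OLD=35001605467263/549755813888 → NEW=0, ERR=35001605467263/549755813888
(5,1): OLD=505429507474005/4398046511104 → NEW=0, ERR=505429507474005/4398046511104
(5,2): OLD=2235293349109859/35184372088832 → NEW=0, ERR=2235293349109859/35184372088832
(5,3): OLD=34552684289688079/281474976710656 → NEW=0, ERR=34552684289688079/281474976710656
(5,4): OLD=1608231319166124869/18014398509481984 → NEW=0, ERR=1608231319166124869/18014398509481984
Target (5,4): original=63, with diffused error = 1608231319166124869/18014398509481984

Answer: 1608231319166124869/18014398509481984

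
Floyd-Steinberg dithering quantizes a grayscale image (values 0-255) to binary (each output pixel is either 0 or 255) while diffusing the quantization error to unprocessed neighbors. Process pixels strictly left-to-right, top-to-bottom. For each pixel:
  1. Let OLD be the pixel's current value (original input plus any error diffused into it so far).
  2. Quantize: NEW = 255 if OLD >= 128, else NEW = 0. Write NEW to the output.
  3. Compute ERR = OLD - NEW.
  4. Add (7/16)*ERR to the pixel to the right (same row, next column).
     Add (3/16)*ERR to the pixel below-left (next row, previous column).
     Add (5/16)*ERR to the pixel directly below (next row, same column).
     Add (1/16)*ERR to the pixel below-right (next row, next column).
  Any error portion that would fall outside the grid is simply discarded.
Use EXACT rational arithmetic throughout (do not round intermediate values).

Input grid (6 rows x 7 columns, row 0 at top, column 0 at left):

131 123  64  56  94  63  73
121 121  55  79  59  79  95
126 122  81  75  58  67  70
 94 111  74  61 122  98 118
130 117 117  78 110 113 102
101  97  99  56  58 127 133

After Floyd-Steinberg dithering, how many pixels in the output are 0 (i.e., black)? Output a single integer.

(0,0): OLD=131 → NEW=255, ERR=-124
(0,1): OLD=275/4 → NEW=0, ERR=275/4
(0,2): OLD=6021/64 → NEW=0, ERR=6021/64
(0,3): OLD=99491/1024 → NEW=0, ERR=99491/1024
(0,4): OLD=2236533/16384 → NEW=255, ERR=-1941387/16384
(0,5): OLD=2925363/262144 → NEW=0, ERR=2925363/262144
(0,6): OLD=326661733/4194304 → NEW=0, ERR=326661733/4194304
(1,0): OLD=6089/64 → NEW=0, ERR=6089/64
(1,1): OLD=99327/512 → NEW=255, ERR=-31233/512
(1,2): OLD=1314411/16384 → NEW=0, ERR=1314411/16384
(1,3): OLD=8396687/65536 → NEW=255, ERR=-8314993/65536
(1,4): OLD=-106421043/4194304 → NEW=0, ERR=-106421043/4194304
(1,5): OLD=2636836061/33554432 → NEW=0, ERR=2636836061/33554432
(1,6): OLD=82901504851/536870912 → NEW=255, ERR=-54000577709/536870912
(2,0): OLD=1182053/8192 → NEW=255, ERR=-906907/8192
(2,1): OLD=19789607/262144 → NEW=0, ERR=19789607/262144
(2,2): OLD=467647541/4194304 → NEW=0, ERR=467647541/4194304
(2,3): OLD=2831562957/33554432 → NEW=0, ERR=2831562957/33554432
(2,4): OLD=25177921821/268435456 → NEW=0, ERR=25177921821/268435456
(2,5): OLD=963339781407/8589934592 → NEW=0, ERR=963339781407/8589934592
(2,6): OLD=12719089027785/137438953472 → NEW=0, ERR=12719089027785/137438953472
(3,0): OLD=308528277/4194304 → NEW=0, ERR=308528277/4194304
(3,1): OLD=6065278321/33554432 → NEW=255, ERR=-2491101839/33554432
(3,2): OLD=26012197411/268435456 → NEW=0, ERR=26012197411/268435456
(3,3): OLD=165701028325/1073741824 → NEW=255, ERR=-108103136795/1073741824
(3,4): OLD=18357143615637/137438953472 → NEW=255, ERR=-16689789519723/137438953472
(3,5): OLD=113395648987151/1099511627776 → NEW=0, ERR=113395648987151/1099511627776
(3,6): OLD=3501718549282641/17592186044416 → NEW=255, ERR=-984288892043439/17592186044416
(4,0): OLD=74661044123/536870912 → NEW=255, ERR=-62241038437/536870912
(4,1): OLD=565611735007/8589934592 → NEW=0, ERR=565611735007/8589934592
(4,2): OLD=20969393933169/137438953472 → NEW=255, ERR=-14077539202191/137438953472
(4,3): OLD=-16478045757909/1099511627776 → NEW=0, ERR=-16478045757909/1099511627776
(4,4): OLD=690845949337425/8796093022208 → NEW=0, ERR=690845949337425/8796093022208
(4,5): OLD=45461007843345297/281474976710656 → NEW=255, ERR=-26315111217871983/281474976710656
(4,6): OLD=225447558243922247/4503599627370496 → NEW=0, ERR=225447558243922247/4503599627370496
(5,0): OLD=10598886430733/137438953472 → NEW=0, ERR=10598886430733/137438953472
(5,1): OLD=137290038078895/1099511627776 → NEW=0, ERR=137290038078895/1099511627776
(5,2): OLD=1081259640834489/8796093022208 → NEW=0, ERR=1081259640834489/8796093022208
(5,3): OLD=7981285171247741/70368744177664 → NEW=0, ERR=7981285171247741/70368744177664
(5,4): OLD=512056401708772863/4503599627370496 → NEW=0, ERR=512056401708772863/4503599627370496
(5,5): OLD=5830278079070513807/36028797018963968 → NEW=255, ERR=-3357065160765298033/36028797018963968
(5,6): OLD=58819392024867513729/576460752303423488 → NEW=0, ERR=58819392024867513729/576460752303423488
Output grid:
  Row 0: #...#..  (5 black, running=5)
  Row 1: .#.#..#  (4 black, running=9)
  Row 2: #......  (6 black, running=15)
  Row 3: .#.##.#  (3 black, running=18)
  Row 4: #.#..#.  (4 black, running=22)
  Row 5: .....#.  (6 black, running=28)

Answer: 28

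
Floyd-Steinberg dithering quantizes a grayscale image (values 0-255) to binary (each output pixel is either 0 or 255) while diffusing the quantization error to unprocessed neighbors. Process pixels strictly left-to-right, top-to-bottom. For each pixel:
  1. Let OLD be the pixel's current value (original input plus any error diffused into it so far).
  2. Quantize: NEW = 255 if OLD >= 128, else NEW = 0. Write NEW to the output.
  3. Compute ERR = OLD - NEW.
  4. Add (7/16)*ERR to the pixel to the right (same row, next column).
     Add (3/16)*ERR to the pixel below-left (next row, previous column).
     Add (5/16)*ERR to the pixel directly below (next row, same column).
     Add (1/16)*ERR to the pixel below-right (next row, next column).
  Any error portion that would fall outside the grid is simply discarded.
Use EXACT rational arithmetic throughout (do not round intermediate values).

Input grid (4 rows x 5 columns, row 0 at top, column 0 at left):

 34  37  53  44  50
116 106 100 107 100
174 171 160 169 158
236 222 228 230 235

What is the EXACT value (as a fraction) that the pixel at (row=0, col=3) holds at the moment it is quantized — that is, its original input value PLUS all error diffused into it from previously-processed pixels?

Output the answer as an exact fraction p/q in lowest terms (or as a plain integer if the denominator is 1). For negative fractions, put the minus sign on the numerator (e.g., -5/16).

(0,0): OLD=34 → NEW=0, ERR=34
(0,1): OLD=415/8 → NEW=0, ERR=415/8
(0,2): OLD=9689/128 → NEW=0, ERR=9689/128
(0,3): OLD=157935/2048 → NEW=0, ERR=157935/2048
Target (0,3): original=44, with diffused error = 157935/2048

Answer: 157935/2048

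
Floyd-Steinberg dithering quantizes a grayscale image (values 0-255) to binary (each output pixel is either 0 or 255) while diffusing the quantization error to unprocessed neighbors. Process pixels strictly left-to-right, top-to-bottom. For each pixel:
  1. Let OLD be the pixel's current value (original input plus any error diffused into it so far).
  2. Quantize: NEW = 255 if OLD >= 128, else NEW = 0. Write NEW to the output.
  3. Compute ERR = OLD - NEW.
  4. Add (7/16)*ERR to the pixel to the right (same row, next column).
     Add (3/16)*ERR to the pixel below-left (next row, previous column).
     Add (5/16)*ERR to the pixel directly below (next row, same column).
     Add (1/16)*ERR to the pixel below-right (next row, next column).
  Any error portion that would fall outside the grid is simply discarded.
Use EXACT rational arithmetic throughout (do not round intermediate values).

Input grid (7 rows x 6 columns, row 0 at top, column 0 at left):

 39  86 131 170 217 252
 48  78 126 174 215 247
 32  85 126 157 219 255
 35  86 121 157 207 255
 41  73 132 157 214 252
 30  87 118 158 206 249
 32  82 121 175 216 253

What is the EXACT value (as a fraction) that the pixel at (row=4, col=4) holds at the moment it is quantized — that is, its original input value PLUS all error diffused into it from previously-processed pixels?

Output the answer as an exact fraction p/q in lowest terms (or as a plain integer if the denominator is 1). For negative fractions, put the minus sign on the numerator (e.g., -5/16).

(0,0): OLD=39 → NEW=0, ERR=39
(0,1): OLD=1649/16 → NEW=0, ERR=1649/16
(0,2): OLD=45079/256 → NEW=255, ERR=-20201/256
(0,3): OLD=554913/4096 → NEW=255, ERR=-489567/4096
(0,4): OLD=10794343/65536 → NEW=255, ERR=-5917337/65536
(0,5): OLD=222819793/1048576 → NEW=255, ERR=-44567087/1048576
(1,0): OLD=20355/256 → NEW=0, ERR=20355/256
(1,1): OLD=271637/2048 → NEW=255, ERR=-250603/2048
(1,2): OLD=2086457/65536 → NEW=0, ERR=2086457/65536
(1,3): OLD=33742149/262144 → NEW=255, ERR=-33104571/262144
(1,4): OLD=1947756079/16777216 → NEW=0, ERR=1947756079/16777216
(1,5): OLD=74857644953/268435456 → NEW=255, ERR=6406603673/268435456
(2,0): OLD=1110967/32768 → NEW=0, ERR=1110967/32768
(2,1): OLD=76056269/1048576 → NEW=0, ERR=76056269/1048576
(2,2): OLD=2287676071/16777216 → NEW=255, ERR=-1990514009/16777216
(2,3): OLD=11997353519/134217728 → NEW=0, ERR=11997353519/134217728
(2,4): OLD=1249702003725/4294967296 → NEW=255, ERR=154485343245/4294967296
(2,5): OLD=19616017820459/68719476736 → NEW=255, ERR=2092551252779/68719476736
(3,0): OLD=993126087/16777216 → NEW=0, ERR=993126087/16777216
(3,1): OLD=15359553211/134217728 → NEW=0, ERR=15359553211/134217728
(3,2): OLD=166734548257/1073741824 → NEW=255, ERR=-107069616863/1073741824
(3,3): OLD=9664469581859/68719476736 → NEW=255, ERR=-7858996985821/68719476736
(3,4): OLD=98682527134275/549755813888 → NEW=255, ERR=-41505205407165/549755813888
(3,5): OLD=2055943456859405/8796093022208 → NEW=255, ERR=-187060263803635/8796093022208
(4,0): OLD=173850532681/2147483648 → NEW=0, ERR=173850532681/2147483648
(4,1): OLD=4438681324469/34359738368 → NEW=255, ERR=-4323051959371/34359738368
(4,2): OLD=34637630325647/1099511627776 → NEW=0, ERR=34637630325647/1099511627776
(4,3): OLD=2017046342276459/17592186044416 → NEW=0, ERR=2017046342276459/17592186044416
(4,4): OLD=64579871735677211/281474976710656 → NEW=255, ERR=-7196247325540069/281474976710656
Target (4,4): original=214, with diffused error = 64579871735677211/281474976710656

Answer: 64579871735677211/281474976710656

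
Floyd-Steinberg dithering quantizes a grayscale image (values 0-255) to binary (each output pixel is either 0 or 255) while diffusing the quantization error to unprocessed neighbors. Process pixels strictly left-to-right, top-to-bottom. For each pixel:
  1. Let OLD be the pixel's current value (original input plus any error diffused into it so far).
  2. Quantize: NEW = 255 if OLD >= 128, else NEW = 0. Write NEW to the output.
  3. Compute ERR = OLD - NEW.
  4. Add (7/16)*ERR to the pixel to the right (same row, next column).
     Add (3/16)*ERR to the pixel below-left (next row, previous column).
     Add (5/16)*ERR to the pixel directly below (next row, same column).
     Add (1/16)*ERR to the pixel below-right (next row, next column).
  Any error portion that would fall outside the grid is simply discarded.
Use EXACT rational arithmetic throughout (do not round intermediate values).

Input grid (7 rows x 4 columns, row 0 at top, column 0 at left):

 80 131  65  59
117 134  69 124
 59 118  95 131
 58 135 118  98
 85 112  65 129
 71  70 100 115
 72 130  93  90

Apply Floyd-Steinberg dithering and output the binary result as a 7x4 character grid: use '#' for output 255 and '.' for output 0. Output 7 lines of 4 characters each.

(0,0): OLD=80 → NEW=0, ERR=80
(0,1): OLD=166 → NEW=255, ERR=-89
(0,2): OLD=417/16 → NEW=0, ERR=417/16
(0,3): OLD=18023/256 → NEW=0, ERR=18023/256
(1,0): OLD=2005/16 → NEW=0, ERR=2005/16
(1,1): OLD=21875/128 → NEW=255, ERR=-10765/128
(1,2): OLD=196559/4096 → NEW=0, ERR=196559/4096
(1,3): OLD=11050969/65536 → NEW=255, ERR=-5660711/65536
(2,0): OLD=168737/2048 → NEW=0, ERR=168737/2048
(2,1): OLD=9476123/65536 → NEW=255, ERR=-7235557/65536
(2,2): OLD=5274591/131072 → NEW=0, ERR=5274591/131072
(2,3): OLD=261331827/2097152 → NEW=0, ERR=261331827/2097152
(3,0): OLD=66108657/1048576 → NEW=0, ERR=66108657/1048576
(3,1): OLD=2361823727/16777216 → NEW=255, ERR=-1916366353/16777216
(3,2): OLD=26056218833/268435456 → NEW=0, ERR=26056218833/268435456
(3,3): OLD=781355058487/4294967296 → NEW=255, ERR=-313861601993/4294967296
(4,0): OLD=22356607261/268435456 → NEW=0, ERR=22356607261/268435456
(4,1): OLD=289657876215/2147483648 → NEW=255, ERR=-257950454025/2147483648
(4,2): OLD=1507782545783/68719476736 → NEW=0, ERR=1507782545783/68719476736
(4,3): OLD=133952941665393/1099511627776 → NEW=0, ERR=133952941665393/1099511627776
(5,0): OLD=2559954352493/34359738368 → NEW=0, ERR=2559954352493/34359738368
(5,1): OLD=81779741331387/1099511627776 → NEW=0, ERR=81779741331387/1099511627776
(5,2): OLD=85065237186229/549755813888 → NEW=255, ERR=-55122495355211/549755813888
(5,3): OLD=1945275689194379/17592186044416 → NEW=0, ERR=1945275689194379/17592186044416
(6,0): OLD=1921569315590993/17592186044416 → NEW=0, ERR=1921569315590993/17592186044416
(6,1): OLD=52604048562409351/281474976710656 → NEW=255, ERR=-19172070498807929/281474976710656
(6,2): OLD=257825530606625729/4503599627370496 → NEW=0, ERR=257825530606625729/4503599627370496
(6,3): OLD=10328351577878810951/72057594037927936 → NEW=255, ERR=-8046334901792812729/72057594037927936
Row 0: .#..
Row 1: .#.#
Row 2: .#..
Row 3: .#.#
Row 4: .#..
Row 5: ..#.
Row 6: .#.#

Answer: .#..
.#.#
.#..
.#.#
.#..
..#.
.#.#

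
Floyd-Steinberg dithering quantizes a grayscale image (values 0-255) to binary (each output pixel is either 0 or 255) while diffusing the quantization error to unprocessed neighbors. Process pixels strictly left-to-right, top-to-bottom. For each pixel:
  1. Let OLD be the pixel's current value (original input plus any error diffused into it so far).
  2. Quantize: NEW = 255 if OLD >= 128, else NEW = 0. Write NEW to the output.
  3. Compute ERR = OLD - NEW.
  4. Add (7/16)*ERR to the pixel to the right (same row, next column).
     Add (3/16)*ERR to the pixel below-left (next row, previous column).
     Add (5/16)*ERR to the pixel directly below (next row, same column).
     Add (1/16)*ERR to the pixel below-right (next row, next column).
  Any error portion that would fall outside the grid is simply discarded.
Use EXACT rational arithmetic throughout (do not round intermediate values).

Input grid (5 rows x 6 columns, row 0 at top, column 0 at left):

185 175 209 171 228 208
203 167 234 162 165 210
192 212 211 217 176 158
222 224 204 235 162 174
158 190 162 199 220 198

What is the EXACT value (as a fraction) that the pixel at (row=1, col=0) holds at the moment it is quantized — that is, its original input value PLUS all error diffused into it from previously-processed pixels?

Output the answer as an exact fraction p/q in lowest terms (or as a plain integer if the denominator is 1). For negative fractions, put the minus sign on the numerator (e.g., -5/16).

(0,0): OLD=185 → NEW=255, ERR=-70
(0,1): OLD=1155/8 → NEW=255, ERR=-885/8
(0,2): OLD=20557/128 → NEW=255, ERR=-12083/128
(0,3): OLD=265627/2048 → NEW=255, ERR=-256613/2048
(0,4): OLD=5674813/32768 → NEW=255, ERR=-2681027/32768
(0,5): OLD=90284715/524288 → NEW=255, ERR=-43408725/524288
(1,0): OLD=20529/128 → NEW=255, ERR=-12111/128
Target (1,0): original=203, with diffused error = 20529/128

Answer: 20529/128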